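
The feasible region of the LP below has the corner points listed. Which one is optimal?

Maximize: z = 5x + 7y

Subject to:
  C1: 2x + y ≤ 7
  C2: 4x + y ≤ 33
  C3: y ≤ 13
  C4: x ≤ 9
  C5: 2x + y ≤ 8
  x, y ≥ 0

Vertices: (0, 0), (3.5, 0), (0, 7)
(0, 7) with z = 49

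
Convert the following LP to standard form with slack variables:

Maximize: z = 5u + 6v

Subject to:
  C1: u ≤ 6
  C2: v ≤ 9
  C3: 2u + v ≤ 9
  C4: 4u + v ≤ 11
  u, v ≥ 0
max z = 5u + 6v

s.t.
  u + s1 = 6
  v + s2 = 9
  2u + v + s3 = 9
  4u + v + s4 = 11
  u, v, s1, s2, s3, s4 ≥ 0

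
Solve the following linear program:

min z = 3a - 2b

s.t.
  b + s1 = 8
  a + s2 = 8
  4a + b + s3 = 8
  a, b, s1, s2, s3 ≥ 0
a = 0, b = 8, z = -16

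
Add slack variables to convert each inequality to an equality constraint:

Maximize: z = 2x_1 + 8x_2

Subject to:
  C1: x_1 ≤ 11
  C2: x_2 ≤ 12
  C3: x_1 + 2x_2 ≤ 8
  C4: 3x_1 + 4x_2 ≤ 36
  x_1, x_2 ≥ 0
max z = 2x_1 + 8x_2

s.t.
  x_1 + s1 = 11
  x_2 + s2 = 12
  x_1 + 2x_2 + s3 = 8
  3x_1 + 4x_2 + s4 = 36
  x_1, x_2, s1, s2, s3, s4 ≥ 0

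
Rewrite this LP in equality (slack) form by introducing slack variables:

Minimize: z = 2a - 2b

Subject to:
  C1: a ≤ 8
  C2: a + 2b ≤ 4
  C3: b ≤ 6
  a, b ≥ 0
min z = 2a - 2b

s.t.
  a + s1 = 8
  a + 2b + s2 = 4
  b + s3 = 6
  a, b, s1, s2, s3 ≥ 0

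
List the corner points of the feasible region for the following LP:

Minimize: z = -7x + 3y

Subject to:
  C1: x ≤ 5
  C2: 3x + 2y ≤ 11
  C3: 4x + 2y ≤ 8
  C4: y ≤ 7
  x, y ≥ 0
Each vertex is the intersection of two constraint boundaries that also satisfies all remaining constraints:
  x = 0 and y = 0 → (0, 0)
  4x + 2y = 8 and y = 0 → (2, 0)
  4x + 2y = 8 and x = 0 → (0, 4)

Vertices: (0, 0), (2, 0), (0, 4)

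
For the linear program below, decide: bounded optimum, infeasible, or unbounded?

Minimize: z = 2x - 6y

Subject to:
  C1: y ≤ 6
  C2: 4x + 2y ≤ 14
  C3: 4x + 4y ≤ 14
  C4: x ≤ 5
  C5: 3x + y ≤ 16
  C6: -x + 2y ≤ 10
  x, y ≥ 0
The point (0, 3.5) satisfies every constraint, so the LP is feasible; the constraints give x ≤ 5 and y ≤ 6, which with x, y ≥ 0 keep the feasible region inside a bounded box. A feasible, bounded LP attains a finite optimum at a vertex.

The LP has an optimal solution: (0, 3.5) with z = -21.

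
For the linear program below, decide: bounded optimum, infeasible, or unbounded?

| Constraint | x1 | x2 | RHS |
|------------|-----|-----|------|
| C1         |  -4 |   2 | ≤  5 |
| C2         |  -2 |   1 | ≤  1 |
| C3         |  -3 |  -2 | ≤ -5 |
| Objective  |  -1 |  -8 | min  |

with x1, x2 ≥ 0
Feasible point: (1, 1) satisfies every constraint, so the LP is feasible.
Direction d = (1, 0): for each constraint row a, a·d ≤ 0 —
  (-4)(1) + (2)(0) = -4 ≤ 0
  (-2)(1) + (1)(0) = -2 ≤ 0
  (-3)(1) + (-2)(0) = -3 ≤ 0
and d ≥ 0, so (1, 1) + t·d stays feasible for every t ≥ 0. Along this ray z = -x1 - 8x2 changes by -1 per unit t, so z → −∞.

Unbounded — the objective can decrease without bound over the feasible region.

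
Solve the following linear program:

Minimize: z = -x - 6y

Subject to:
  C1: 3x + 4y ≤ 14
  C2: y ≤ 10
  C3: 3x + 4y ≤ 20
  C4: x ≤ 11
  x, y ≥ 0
Each vertex is the intersection of two constraint boundaries that also satisfies all remaining constraints:
  x = 0 and y = 0 → (0, 0)
  3x + 4y = 14 and y = 0 → (4.667, 0)
  3x + 4y = 14 and x = 0 → (0, 3.5)

Evaluating z = -x - 6y at each vertex:
  (0, 0): z = 0
  (4.667, 0): z = -4.667
  (0, 3.5): z = -21

The minimum is at (0, 3.5) with z = -21.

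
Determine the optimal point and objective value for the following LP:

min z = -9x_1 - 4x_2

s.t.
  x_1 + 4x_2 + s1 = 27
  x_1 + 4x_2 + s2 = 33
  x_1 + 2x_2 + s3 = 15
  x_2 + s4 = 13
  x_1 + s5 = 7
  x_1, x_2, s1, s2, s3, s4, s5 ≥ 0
Each vertex is the intersection of two constraint boundaries that also satisfies all remaining constraints:
  x_1 = 0 and x_2 = 0 → (0, 0)
  x_1 = 7 and x_2 = 0 → (7, 0)
  x_1 + 2x_2 = 15 and x_1 = 7 → (7, 4)
  x_1 + 4x_2 = 27 and x_1 + 2x_2 = 15 → (3, 6)
  x_1 + 4x_2 = 27 and x_1 = 0 → (0, 6.75)

Evaluating z = -9x_1 - 4x_2 at each vertex:
  (0, 0): z = 0
  (7, 0): z = -63
  (7, 4): z = -79
  (3, 6): z = -51
  (0, 6.75): z = -27

The minimum is at (7, 4) with z = -79.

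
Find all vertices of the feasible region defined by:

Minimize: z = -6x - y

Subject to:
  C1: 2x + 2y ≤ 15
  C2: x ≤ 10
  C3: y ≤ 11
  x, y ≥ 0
Each vertex is the intersection of two constraint boundaries that also satisfies all remaining constraints:
  x = 0 and y = 0 → (0, 0)
  2x + 2y = 15 and y = 0 → (7.5, 0)
  2x + 2y = 15 and x = 0 → (0, 7.5)

Vertices: (0, 0), (7.5, 0), (0, 7.5)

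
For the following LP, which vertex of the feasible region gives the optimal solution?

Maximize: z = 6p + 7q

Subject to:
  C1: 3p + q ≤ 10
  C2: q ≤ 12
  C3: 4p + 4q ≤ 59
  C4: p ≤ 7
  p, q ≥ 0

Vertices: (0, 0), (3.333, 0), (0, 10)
(0, 10) with z = 70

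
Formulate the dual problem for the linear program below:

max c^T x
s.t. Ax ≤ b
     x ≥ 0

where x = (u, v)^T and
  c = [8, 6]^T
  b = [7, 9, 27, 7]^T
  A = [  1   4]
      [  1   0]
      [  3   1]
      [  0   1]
Minimize: z = 7y1 + 9y2 + 27y3 + 7y4

Subject to:
  C1: -y1 - y2 - 3y3 ≤ -8
  C2: -4y1 - y3 - y4 ≤ -6
  y1, y2, y3, y4 ≥ 0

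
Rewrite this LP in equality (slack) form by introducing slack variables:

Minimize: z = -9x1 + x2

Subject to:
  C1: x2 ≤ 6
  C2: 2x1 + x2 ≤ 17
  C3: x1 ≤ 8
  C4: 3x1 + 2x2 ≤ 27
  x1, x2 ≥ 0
min z = -9x1 + x2

s.t.
  x2 + s1 = 6
  2x1 + x2 + s2 = 17
  x1 + s3 = 8
  3x1 + 2x2 + s4 = 27
  x1, x2, s1, s2, s3, s4 ≥ 0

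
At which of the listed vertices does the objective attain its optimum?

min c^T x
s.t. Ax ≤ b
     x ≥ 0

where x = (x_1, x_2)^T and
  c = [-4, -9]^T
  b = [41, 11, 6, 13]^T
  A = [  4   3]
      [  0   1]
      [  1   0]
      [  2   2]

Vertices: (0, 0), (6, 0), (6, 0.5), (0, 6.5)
Evaluating z = -4x_1 - 9x_2 at each vertex:
  (0, 0): z = 0
  (6, 0): z = -24
  (6, 0.5): z = -28.5
  (0, 6.5): z = -58.5

The smallest value is z = -58.5, attained at (0, 6.5).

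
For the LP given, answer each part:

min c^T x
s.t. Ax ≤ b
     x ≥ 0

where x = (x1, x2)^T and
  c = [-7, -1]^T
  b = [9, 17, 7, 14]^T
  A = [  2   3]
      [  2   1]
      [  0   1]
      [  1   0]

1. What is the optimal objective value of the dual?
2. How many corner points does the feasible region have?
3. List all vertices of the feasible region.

1. -31.5 (by strong duality, equal to the primal optimum)
2. 3
3. (0, 0), (4.5, 0), (0, 3)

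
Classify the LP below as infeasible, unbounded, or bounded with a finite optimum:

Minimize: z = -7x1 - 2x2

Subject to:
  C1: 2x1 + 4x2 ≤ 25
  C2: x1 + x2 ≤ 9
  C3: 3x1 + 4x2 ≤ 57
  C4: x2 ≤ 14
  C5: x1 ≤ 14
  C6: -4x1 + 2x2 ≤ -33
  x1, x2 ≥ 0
The point (9, 0) satisfies every constraint, so the LP is feasible; the constraints give x1 ≤ 14 and x2 ≤ 14, which with x1, x2 ≥ 0 keep the feasible region inside a bounded box. A feasible, bounded LP attains a finite optimum at a vertex.

Bounded optimum: z* = -63 at (9, 0).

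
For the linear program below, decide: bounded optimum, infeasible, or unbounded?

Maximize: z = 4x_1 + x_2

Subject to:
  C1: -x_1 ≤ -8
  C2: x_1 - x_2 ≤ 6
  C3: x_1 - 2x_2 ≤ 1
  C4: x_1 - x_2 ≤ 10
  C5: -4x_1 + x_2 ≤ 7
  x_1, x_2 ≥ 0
Feasible point: (8, 4) satisfies every constraint, so the LP is feasible.
Direction d = (1, 1): for each constraint row a, a·d ≤ 0 —
  (-1)(1) + (0)(1) = -1 ≤ 0
  (1)(1) + (-1)(1) = 0 ≤ 0
  (1)(1) + (-2)(1) = -1 ≤ 0
  (1)(1) + (-1)(1) = 0 ≤ 0
  (-4)(1) + (1)(1) = -3 ≤ 0
and d ≥ 0, so (8, 4) + t·d stays feasible for every t ≥ 0. Along this ray z = 4x_1 + x_2 changes by 5 per unit t, so z → +∞.

Unbounded — the objective can increase without bound over the feasible region.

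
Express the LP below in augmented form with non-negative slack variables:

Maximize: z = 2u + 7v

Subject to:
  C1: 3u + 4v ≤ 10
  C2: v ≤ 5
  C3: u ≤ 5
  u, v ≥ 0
max z = 2u + 7v

s.t.
  3u + 4v + s1 = 10
  v + s2 = 5
  u + s3 = 5
  u, v, s1, s2, s3 ≥ 0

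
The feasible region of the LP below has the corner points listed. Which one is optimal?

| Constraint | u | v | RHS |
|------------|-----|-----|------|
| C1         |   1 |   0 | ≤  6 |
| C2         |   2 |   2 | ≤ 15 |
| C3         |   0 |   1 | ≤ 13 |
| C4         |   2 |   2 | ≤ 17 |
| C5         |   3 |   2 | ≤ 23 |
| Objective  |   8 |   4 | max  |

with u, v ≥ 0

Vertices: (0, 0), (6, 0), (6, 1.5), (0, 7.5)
Evaluating z = 8u + 4v at each vertex:
  (0, 0): z = 0
  (6, 0): z = 48
  (6, 1.5): z = 54
  (0, 7.5): z = 30

The largest value is z = 54, attained at (6, 1.5).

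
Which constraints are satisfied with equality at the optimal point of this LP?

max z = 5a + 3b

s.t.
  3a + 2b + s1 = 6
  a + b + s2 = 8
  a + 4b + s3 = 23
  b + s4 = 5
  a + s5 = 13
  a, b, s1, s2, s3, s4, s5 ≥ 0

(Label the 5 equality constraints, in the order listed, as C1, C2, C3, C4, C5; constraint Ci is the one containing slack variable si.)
Optimal: a = 2, b = 0
Binding: C1, b ≥ 0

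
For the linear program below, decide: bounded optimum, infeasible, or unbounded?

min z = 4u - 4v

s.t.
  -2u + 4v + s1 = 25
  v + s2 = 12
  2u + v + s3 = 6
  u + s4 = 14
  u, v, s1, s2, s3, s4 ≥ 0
The point (0, 6) satisfies every constraint, so the LP is feasible; the constraints give u ≤ 14 and v ≤ 12, which with u, v ≥ 0 keep the feasible region inside a bounded box. A feasible, bounded LP attains a finite optimum at a vertex.

Bounded optimum: z* = -24 at (0, 6).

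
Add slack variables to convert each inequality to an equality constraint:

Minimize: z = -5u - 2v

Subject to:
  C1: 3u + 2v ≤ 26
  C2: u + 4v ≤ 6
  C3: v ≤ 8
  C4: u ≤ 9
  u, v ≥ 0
min z = -5u - 2v

s.t.
  3u + 2v + s1 = 26
  u + 4v + s2 = 6
  v + s3 = 8
  u + s4 = 9
  u, v, s1, s2, s3, s4 ≥ 0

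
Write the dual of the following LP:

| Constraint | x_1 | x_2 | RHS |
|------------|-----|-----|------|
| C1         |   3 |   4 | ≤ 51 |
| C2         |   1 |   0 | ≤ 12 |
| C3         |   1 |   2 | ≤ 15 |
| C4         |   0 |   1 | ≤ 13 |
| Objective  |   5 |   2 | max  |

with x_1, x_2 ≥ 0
Minimize: z = 51y1 + 12y2 + 15y3 + 13y4

Subject to:
  C1: -3y1 - y2 - y3 ≤ -5
  C2: -4y1 - 2y3 - y4 ≤ -2
  y1, y2, y3, y4 ≥ 0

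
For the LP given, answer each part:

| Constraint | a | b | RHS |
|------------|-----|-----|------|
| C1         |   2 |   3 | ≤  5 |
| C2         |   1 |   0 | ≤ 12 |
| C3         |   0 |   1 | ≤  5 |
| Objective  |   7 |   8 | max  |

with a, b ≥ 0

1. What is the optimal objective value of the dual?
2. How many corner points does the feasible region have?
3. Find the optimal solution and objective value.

1. 17.5 (by strong duality, equal to the primal optimum)
2. 3
3. a = 2.5, b = 0, z = 17.5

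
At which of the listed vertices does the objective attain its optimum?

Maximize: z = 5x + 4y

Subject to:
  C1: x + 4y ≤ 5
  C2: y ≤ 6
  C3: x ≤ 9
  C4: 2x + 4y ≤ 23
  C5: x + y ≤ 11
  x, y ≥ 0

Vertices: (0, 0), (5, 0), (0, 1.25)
Evaluating z = 5x + 4y at each vertex:
  (0, 0): z = 0
  (5, 0): z = 25
  (0, 1.25): z = 5

The largest value is z = 25, attained at (5, 0).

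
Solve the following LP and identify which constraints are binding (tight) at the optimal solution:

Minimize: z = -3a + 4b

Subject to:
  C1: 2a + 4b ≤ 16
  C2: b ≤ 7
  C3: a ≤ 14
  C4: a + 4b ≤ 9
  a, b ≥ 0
Optimal: a = 8, b = 0
Binding: C1, b ≥ 0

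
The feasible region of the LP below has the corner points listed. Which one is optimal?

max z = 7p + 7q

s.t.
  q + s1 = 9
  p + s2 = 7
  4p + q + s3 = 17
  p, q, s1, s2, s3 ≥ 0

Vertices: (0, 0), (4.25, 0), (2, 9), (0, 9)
Evaluating z = 7p + 7q at each vertex:
  (0, 0): z = 0
  (4.25, 0): z = 29.75
  (2, 9): z = 77
  (0, 9): z = 63

The largest value is z = 77, attained at (2, 9).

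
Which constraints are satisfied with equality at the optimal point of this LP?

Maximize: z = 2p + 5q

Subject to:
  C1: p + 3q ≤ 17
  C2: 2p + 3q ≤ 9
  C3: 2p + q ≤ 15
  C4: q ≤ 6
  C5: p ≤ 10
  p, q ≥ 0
Optimal: p = 0, q = 3
Binding: C2, p ≥ 0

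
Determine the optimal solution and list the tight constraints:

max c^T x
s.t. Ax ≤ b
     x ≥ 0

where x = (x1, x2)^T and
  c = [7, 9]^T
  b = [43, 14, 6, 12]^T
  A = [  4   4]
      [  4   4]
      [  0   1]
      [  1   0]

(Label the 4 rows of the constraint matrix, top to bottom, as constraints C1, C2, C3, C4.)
Optimal: x1 = 0, x2 = 3.5
Slack at optimum:
  C1: slack = 29
  C2: slack = 0 (binding)
  C3: slack = 2.5
  C4: slack = 12
  x1 ≥ 0: x1 = 0 (binding)
  x2 ≥ 0: x2 = 3.5
Binding constraints: C2, x1 ≥ 0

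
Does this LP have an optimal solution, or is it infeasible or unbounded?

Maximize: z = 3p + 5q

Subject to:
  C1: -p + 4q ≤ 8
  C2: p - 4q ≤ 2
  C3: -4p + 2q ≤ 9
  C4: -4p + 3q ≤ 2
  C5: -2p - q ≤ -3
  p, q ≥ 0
Feasible point: (1, 1) satisfies every constraint, so the LP is feasible.
Direction d = (4, 1): for each constraint row a, a·d ≤ 0 —
  (-1)(4) + (4)(1) = 0 ≤ 0
  (1)(4) + (-4)(1) = 0 ≤ 0
  (-4)(4) + (2)(1) = -14 ≤ 0
  (-4)(4) + (3)(1) = -13 ≤ 0
  (-2)(4) + (-1)(1) = -9 ≤ 0
and d ≥ 0, so (1, 1) + t·d stays feasible for every t ≥ 0. Along this ray z = 3p + 5q changes by 17 per unit t, so z → +∞.

Unbounded — the objective can increase without bound over the feasible region.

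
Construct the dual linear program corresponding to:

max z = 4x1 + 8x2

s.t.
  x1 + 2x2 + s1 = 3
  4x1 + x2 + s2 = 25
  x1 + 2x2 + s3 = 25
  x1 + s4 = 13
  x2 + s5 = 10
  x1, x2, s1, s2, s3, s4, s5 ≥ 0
Minimize: z = 3y1 + 25y2 + 25y3 + 13y4 + 10y5

Subject to:
  C1: -y1 - 4y2 - y3 - y4 ≤ -4
  C2: -2y1 - y2 - 2y3 - y5 ≤ -8
  y1, y2, y3, y4, y5 ≥ 0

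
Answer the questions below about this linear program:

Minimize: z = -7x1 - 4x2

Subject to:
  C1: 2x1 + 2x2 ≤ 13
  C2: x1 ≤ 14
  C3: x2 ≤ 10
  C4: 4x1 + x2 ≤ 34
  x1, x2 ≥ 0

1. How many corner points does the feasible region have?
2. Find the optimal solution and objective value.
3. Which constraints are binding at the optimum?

1. 3
2. x1 = 6.5, x2 = 0, z = -45.5
3. C1, x2 ≥ 0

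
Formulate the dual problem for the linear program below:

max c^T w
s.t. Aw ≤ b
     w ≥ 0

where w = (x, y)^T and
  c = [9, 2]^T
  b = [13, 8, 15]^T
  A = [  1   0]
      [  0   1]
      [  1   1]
Minimize: z = 13y1 + 8y2 + 15y3

Subject to:
  C1: -y1 - y3 ≤ -9
  C2: -y2 - y3 ≤ -2
  y1, y2, y3 ≥ 0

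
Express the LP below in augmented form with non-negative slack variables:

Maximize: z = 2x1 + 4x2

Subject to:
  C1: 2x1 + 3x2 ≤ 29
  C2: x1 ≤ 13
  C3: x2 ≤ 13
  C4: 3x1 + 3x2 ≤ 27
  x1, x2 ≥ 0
max z = 2x1 + 4x2

s.t.
  2x1 + 3x2 + s1 = 29
  x1 + s2 = 13
  x2 + s3 = 13
  3x1 + 3x2 + s4 = 27
  x1, x2, s1, s2, s3, s4 ≥ 0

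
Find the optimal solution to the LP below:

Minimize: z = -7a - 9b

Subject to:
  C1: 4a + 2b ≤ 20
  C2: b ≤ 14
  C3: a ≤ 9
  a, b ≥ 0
Each vertex is the intersection of two constraint boundaries that also satisfies all remaining constraints:
  a = 0 and b = 0 → (0, 0)
  4a + 2b = 20 and b = 0 → (5, 0)
  4a + 2b = 20 and a = 0 → (0, 10)

Evaluating z = -7a - 9b at each vertex:
  (0, 0): z = 0
  (5, 0): z = -35
  (0, 10): z = -90

The minimum is at (0, 10) with z = -90.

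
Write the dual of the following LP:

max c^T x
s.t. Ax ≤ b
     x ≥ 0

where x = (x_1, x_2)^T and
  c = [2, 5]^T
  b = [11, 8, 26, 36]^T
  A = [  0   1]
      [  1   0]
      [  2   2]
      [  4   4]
Minimize: z = 11y1 + 8y2 + 26y3 + 36y4

Subject to:
  C1: -y2 - 2y3 - 4y4 ≤ -2
  C2: -y1 - 2y3 - 4y4 ≤ -5
  y1, y2, y3, y4 ≥ 0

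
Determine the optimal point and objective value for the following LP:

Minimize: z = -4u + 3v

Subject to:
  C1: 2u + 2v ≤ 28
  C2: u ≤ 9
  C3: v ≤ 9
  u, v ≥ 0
Each vertex is the intersection of two constraint boundaries that also satisfies all remaining constraints:
  u = 0 and v = 0 → (0, 0)
  u = 9 and v = 0 → (9, 0)
  2u + 2v = 28 and u = 9 → (9, 5)
  2u + 2v = 28 and v = 9 → (5, 9)
  v = 9 and u = 0 → (0, 9)

Evaluating z = -4u + 3v at each vertex:
  (0, 0): z = 0
  (9, 0): z = -36
  (9, 5): z = -21
  (5, 9): z = 7
  (0, 9): z = 27

The minimum is at (9, 0) with z = -36.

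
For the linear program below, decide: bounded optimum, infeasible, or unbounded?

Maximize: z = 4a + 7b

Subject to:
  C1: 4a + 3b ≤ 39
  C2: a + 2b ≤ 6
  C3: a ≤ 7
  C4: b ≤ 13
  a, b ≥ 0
The point (6, 0) satisfies every constraint, so the LP is feasible; the constraints give a ≤ 7 and b ≤ 13, which with a, b ≥ 0 keep the feasible region inside a bounded box. A feasible, bounded LP attains a finite optimum at a vertex.

Evaluating z = 4a + 7b at each vertex:
  (0, 0): z = 0
  (6, 0): z = 24
  (0, 3): z = 21

The LP has an optimal solution: (6, 0) with z = 24.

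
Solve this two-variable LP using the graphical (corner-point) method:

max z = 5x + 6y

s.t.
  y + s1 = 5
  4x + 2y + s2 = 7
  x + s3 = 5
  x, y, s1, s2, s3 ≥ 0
Each vertex is the intersection of two constraint boundaries that also satisfies all remaining constraints:
  x = 0 and y = 0 → (0, 0)
  4x + 2y = 7 and y = 0 → (1.75, 0)
  4x + 2y = 7 and x = 0 → (0, 3.5)

Evaluating z = 5x + 6y at each vertex:
  (0, 0): z = 0
  (1.75, 0): z = 8.75
  (0, 3.5): z = 21

The maximum is at (0, 3.5) with z = 21.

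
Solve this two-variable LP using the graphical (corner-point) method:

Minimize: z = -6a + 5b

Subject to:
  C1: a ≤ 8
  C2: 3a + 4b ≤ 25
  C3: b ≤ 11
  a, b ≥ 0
Each vertex is the intersection of two constraint boundaries that also satisfies all remaining constraints:
  a = 0 and b = 0 → (0, 0)
  a = 8 and b = 0 → (8, 0)
  a = 8 and 3a + 4b = 25 → (8, 0.25)
  3a + 4b = 25 and a = 0 → (0, 6.25)

Evaluating z = -6a + 5b at each vertex:
  (0, 0): z = 0
  (8, 0): z = -48
  (8, 0.25): z = -46.75
  (0, 6.25): z = 31.25

The minimum is at (8, 0) with z = -48.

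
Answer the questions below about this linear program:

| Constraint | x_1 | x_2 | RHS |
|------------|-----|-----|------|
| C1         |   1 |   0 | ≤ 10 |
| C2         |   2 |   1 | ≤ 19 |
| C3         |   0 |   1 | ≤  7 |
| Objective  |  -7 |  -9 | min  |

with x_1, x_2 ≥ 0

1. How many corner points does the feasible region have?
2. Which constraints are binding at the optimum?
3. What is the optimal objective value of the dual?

1. 4
2. C2, C3
3. -105 (by strong duality, equal to the primal optimum)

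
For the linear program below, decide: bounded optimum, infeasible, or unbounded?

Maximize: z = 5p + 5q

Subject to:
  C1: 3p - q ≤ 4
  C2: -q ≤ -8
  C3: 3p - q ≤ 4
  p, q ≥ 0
Feasible point: (0, 8) satisfies every constraint, so the LP is feasible.
Direction d = (0, 1): for each constraint row a, a·d ≤ 0 —
  (3)(0) + (-1)(1) = -1 ≤ 0
  (0)(0) + (-1)(1) = -1 ≤ 0
  (3)(0) + (-1)(1) = -1 ≤ 0
and d ≥ 0, so (0, 8) + t·d stays feasible for every t ≥ 0. Along this ray z = 5p + 5q changes by 5 per unit t, so z → +∞.

Unbounded — the objective can increase without bound over the feasible region.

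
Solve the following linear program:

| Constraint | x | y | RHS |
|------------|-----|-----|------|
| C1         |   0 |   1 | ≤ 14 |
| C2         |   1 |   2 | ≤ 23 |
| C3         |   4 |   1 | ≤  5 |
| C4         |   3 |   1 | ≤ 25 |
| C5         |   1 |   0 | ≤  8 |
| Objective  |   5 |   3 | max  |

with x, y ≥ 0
x = 0, y = 5, z = 15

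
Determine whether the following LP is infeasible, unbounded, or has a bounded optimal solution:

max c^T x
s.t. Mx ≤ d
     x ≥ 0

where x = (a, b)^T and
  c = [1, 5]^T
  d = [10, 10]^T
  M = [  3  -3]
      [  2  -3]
Feasible point: (0, 0) satisfies every constraint, so the LP is feasible.
Direction d = (0, 1): for each constraint row a, a·d ≤ 0 —
  (3)(0) + (-3)(1) = -3 ≤ 0
  (2)(0) + (-3)(1) = -3 ≤ 0
and d ≥ 0, so (0, 0) + t·d stays feasible for every t ≥ 0. Along this ray z = a + 5b changes by 5 per unit t, so z → +∞.

Unbounded — the objective can increase without bound over the feasible region.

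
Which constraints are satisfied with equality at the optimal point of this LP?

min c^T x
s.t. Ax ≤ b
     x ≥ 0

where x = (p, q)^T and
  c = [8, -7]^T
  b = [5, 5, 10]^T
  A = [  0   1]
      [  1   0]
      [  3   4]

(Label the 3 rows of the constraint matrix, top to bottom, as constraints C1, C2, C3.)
Optimal: p = 0, q = 2.5
Binding: C3, p ≥ 0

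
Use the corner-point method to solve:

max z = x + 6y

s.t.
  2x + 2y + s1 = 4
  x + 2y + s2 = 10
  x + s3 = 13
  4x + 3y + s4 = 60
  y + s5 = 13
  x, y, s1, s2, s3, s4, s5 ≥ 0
Each vertex is the intersection of two constraint boundaries that also satisfies all remaining constraints:
  x = 0 and y = 0 → (0, 0)
  2x + 2y = 4 and y = 0 → (2, 0)
  2x + 2y = 4 and x = 0 → (0, 2)

Evaluating z = x + 6y at each vertex:
  (0, 0): z = 0
  (2, 0): z = 2
  (0, 2): z = 12

The maximum is at (0, 2) with z = 12.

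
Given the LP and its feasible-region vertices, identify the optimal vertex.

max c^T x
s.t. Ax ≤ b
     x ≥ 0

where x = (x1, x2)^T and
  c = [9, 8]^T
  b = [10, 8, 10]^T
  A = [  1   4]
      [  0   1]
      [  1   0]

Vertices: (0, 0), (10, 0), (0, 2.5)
Evaluating z = 9x1 + 8x2 at each vertex:
  (0, 0): z = 0
  (10, 0): z = 90
  (0, 2.5): z = 20

The largest value is z = 90, attained at (10, 0).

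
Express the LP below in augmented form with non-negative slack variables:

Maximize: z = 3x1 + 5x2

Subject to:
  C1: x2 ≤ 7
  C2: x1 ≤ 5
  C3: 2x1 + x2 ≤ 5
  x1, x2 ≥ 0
max z = 3x1 + 5x2

s.t.
  x2 + s1 = 7
  x1 + s2 = 5
  2x1 + x2 + s3 = 5
  x1, x2, s1, s2, s3 ≥ 0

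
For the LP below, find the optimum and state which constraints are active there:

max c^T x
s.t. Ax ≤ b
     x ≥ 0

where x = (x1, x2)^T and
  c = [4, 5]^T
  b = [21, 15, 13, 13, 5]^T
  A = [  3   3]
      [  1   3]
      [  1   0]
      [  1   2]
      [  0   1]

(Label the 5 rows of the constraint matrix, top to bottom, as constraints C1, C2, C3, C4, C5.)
Optimal: x1 = 3, x2 = 4
Slack at optimum:
  C1: slack = 0 (binding)
  C2: slack = 0 (binding)
  C3: slack = 10
  C4: slack = 2
  C5: slack = 1
  x1 ≥ 0: x1 = 3
  x2 ≥ 0: x2 = 4
Binding constraints: C1, C2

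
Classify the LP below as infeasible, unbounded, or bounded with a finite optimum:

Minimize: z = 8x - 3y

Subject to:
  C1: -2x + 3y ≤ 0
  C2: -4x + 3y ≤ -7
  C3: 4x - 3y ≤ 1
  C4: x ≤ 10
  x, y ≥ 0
C3 requires 4x - 3y ≤ 1, while C2 (-4x + 3y ≤ -7) is equivalent to 4x - 3y ≥ 7. Together they would need 7 ≤ 4x - 3y ≤ 1, which is impossible since 7 > 1. No point satisfies all constraints.

Infeasible: no point satisfies all constraints simultaneously.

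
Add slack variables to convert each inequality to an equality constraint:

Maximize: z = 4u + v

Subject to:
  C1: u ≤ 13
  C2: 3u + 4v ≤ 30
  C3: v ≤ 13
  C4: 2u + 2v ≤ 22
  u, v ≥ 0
max z = 4u + v

s.t.
  u + s1 = 13
  3u + 4v + s2 = 30
  v + s3 = 13
  2u + 2v + s4 = 22
  u, v, s1, s2, s3, s4 ≥ 0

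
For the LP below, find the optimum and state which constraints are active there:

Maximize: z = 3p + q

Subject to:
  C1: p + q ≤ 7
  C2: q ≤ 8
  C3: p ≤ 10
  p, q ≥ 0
Optimal: p = 7, q = 0
Binding: C1, q ≥ 0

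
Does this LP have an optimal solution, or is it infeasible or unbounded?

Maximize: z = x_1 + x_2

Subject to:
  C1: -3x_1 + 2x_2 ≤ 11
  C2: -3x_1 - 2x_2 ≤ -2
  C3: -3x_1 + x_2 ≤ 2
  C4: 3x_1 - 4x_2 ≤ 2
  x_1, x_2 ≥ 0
Feasible point: (0, 1) satisfies every constraint, so the LP is feasible.
Direction d = (1, 1): for each constraint row a, a·d ≤ 0 —
  (-3)(1) + (2)(1) = -1 ≤ 0
  (-3)(1) + (-2)(1) = -5 ≤ 0
  (-3)(1) + (1)(1) = -2 ≤ 0
  (3)(1) + (-4)(1) = -1 ≤ 0
and d ≥ 0, so (0, 1) + t·d stays feasible for every t ≥ 0. Along this ray z = x_1 + x_2 changes by 2 per unit t, so z → +∞.

Unbounded: there is a feasible ray along which z → +∞.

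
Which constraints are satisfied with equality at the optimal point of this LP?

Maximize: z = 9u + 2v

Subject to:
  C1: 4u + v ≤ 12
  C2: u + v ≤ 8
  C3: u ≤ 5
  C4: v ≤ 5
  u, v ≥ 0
Optimal: u = 3, v = 0
Slack at optimum:
  C1: slack = 0 (binding)
  C2: slack = 5
  C3: slack = 2
  C4: slack = 5
  u ≥ 0: u = 3
  v ≥ 0: v = 0 (binding)
Binding constraints: C1, v ≥ 0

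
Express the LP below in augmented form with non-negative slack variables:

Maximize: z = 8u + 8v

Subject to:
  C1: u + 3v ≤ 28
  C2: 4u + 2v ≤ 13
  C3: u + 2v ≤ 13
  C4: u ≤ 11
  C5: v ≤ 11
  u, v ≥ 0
max z = 8u + 8v

s.t.
  u + 3v + s1 = 28
  4u + 2v + s2 = 13
  u + 2v + s3 = 13
  u + s4 = 11
  v + s5 = 11
  u, v, s1, s2, s3, s4, s5 ≥ 0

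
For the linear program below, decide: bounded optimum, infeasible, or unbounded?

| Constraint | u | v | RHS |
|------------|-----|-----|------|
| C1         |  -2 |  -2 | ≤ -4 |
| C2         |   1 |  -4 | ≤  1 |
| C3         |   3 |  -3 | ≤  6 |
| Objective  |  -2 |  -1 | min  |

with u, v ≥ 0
Feasible point: (0, 2) satisfies every constraint, so the LP is feasible.
Direction d = (0, 1): for each constraint row a, a·d ≤ 0 —
  (-2)(0) + (-2)(1) = -2 ≤ 0
  (1)(0) + (-4)(1) = -4 ≤ 0
  (3)(0) + (-3)(1) = -3 ≤ 0
and d ≥ 0, so (0, 2) + t·d stays feasible for every t ≥ 0. Along this ray z = -2u - v changes by -1 per unit t, so z → −∞.

Unbounded: there is a feasible ray along which z → −∞.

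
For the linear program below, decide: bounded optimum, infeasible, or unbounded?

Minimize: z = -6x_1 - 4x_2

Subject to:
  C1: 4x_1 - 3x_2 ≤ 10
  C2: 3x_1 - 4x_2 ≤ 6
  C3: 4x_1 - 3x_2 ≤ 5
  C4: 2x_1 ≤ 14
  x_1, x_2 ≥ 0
Feasible point: (0, 0) satisfies every constraint, so the LP is feasible.
Direction d = (0, 1): for each constraint row a, a·d ≤ 0 —
  (4)(0) + (-3)(1) = -3 ≤ 0
  (3)(0) + (-4)(1) = -4 ≤ 0
  (4)(0) + (-3)(1) = -3 ≤ 0
  (2)(0) + (0)(1) = 0 ≤ 0
and d ≥ 0, so (0, 0) + t·d stays feasible for every t ≥ 0. Along this ray z = -6x_1 - 4x_2 changes by -4 per unit t, so z → −∞.

The LP is unbounded; z can be made arbitrarily small.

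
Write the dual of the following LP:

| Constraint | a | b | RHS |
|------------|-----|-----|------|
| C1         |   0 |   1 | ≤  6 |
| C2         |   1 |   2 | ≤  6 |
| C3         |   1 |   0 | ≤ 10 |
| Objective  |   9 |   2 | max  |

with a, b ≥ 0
Minimize: z = 6y1 + 6y2 + 10y3

Subject to:
  C1: -y2 - y3 ≤ -9
  C2: -y1 - 2y2 ≤ -2
  y1, y2, y3 ≥ 0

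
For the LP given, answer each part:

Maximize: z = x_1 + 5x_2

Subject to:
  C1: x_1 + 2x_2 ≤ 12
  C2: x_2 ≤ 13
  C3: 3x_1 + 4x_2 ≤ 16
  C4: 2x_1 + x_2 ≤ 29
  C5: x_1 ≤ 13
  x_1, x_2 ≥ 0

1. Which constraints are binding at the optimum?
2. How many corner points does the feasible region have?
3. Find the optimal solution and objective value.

1. C3, x_1 ≥ 0
2. 3
3. x_1 = 0, x_2 = 4, z = 20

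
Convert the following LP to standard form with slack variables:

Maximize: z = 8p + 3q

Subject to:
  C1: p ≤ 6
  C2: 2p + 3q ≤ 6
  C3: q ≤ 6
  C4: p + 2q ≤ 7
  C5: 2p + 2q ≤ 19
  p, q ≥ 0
max z = 8p + 3q

s.t.
  p + s1 = 6
  2p + 3q + s2 = 6
  q + s3 = 6
  p + 2q + s4 = 7
  2p + 2q + s5 = 19
  p, q, s1, s2, s3, s4, s5 ≥ 0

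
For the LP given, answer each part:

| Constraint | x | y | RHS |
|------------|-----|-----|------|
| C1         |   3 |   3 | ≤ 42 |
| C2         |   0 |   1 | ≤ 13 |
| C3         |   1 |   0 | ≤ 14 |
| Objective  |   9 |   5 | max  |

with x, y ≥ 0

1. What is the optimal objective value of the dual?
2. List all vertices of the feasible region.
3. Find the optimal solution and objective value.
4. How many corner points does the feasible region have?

1. 126 (by strong duality, equal to the primal optimum)
2. (0, 0), (14, 0), (1, 13), (0, 13)
3. x = 14, y = 0, z = 126
4. 4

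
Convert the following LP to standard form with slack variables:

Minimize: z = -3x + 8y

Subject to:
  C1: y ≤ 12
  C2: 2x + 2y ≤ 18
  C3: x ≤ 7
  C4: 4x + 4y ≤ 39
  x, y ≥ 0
min z = -3x + 8y

s.t.
  y + s1 = 12
  2x + 2y + s2 = 18
  x + s3 = 7
  4x + 4y + s4 = 39
  x, y, s1, s2, s3, s4 ≥ 0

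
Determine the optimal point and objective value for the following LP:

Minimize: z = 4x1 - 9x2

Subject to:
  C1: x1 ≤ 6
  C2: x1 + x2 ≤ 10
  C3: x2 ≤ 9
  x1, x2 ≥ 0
x1 = 0, x2 = 9, z = -81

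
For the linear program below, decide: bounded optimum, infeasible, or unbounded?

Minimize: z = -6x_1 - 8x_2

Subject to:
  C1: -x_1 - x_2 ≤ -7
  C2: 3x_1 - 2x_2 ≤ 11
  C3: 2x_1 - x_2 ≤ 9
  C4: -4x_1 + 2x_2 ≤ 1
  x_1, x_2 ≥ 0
Feasible point: (3, 4) satisfies every constraint, so the LP is feasible.
Direction d = (1, 2): for each constraint row a, a·d ≤ 0 —
  (-1)(1) + (-1)(2) = -3 ≤ 0
  (3)(1) + (-2)(2) = -1 ≤ 0
  (2)(1) + (-1)(2) = 0 ≤ 0
  (-4)(1) + (2)(2) = 0 ≤ 0
and d ≥ 0, so (3, 4) + t·d stays feasible for every t ≥ 0. Along this ray z = -6x_1 - 8x_2 changes by -22 per unit t, so z → −∞.

Unbounded — the objective can decrease without bound over the feasible region.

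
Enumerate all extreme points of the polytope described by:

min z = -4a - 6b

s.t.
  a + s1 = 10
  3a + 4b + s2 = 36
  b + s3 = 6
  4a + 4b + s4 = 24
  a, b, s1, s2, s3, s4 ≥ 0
Each vertex is the intersection of two constraint boundaries that also satisfies all remaining constraints:
  a = 0 and b = 0 → (0, 0)
  4a + 4b = 24 and b = 0 → (6, 0)
  b = 6 and 4a + 4b = 24 → (0, 6)

Vertices: (0, 0), (6, 0), (0, 6)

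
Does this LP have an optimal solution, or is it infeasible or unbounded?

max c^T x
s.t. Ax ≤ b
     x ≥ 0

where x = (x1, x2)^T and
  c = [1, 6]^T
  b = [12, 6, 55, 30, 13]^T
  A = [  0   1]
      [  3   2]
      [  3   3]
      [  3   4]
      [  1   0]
The point (0, 3) satisfies every constraint, so the LP is feasible; the constraints give x1 ≤ 13 and x2 ≤ 12, which with x1, x2 ≥ 0 keep the feasible region inside a bounded box. A feasible, bounded LP attains a finite optimum at a vertex.

Evaluating z = x1 + 6x2 at each vertex:
  (0, 0): z = 0
  (2, 0): z = 2
  (0, 3): z = 18

The LP has an optimal solution: (0, 3) with z = 18.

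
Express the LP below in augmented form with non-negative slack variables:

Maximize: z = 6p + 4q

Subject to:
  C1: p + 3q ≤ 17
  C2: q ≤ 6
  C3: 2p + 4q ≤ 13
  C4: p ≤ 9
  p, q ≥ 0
max z = 6p + 4q

s.t.
  p + 3q + s1 = 17
  q + s2 = 6
  2p + 4q + s3 = 13
  p + s4 = 9
  p, q, s1, s2, s3, s4 ≥ 0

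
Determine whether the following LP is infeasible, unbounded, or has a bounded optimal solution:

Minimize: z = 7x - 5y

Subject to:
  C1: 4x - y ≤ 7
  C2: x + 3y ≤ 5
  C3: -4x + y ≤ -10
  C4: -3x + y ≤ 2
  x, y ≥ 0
C1 requires 4x - y ≤ 7, while C3 (-4x + y ≤ -10) is equivalent to 4x - y ≥ 10. Together they would need 10 ≤ 4x - y ≤ 7, which is impossible since 10 > 7. No point satisfies all constraints.

Infeasible: no point satisfies all constraints simultaneously.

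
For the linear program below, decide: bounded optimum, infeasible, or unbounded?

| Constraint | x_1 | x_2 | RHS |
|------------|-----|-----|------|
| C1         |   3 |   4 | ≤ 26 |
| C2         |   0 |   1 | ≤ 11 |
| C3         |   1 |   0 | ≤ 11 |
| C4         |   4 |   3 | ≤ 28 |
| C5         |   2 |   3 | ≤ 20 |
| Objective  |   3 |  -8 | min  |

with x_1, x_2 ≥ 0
The point (0, 6.5) satisfies every constraint, so the LP is feasible; the constraints give x_1 ≤ 11 and x_2 ≤ 11, which with x_1, x_2 ≥ 0 keep the feasible region inside a bounded box. A feasible, bounded LP attains a finite optimum at a vertex.

Evaluating z = 3x_1 - 8x_2 at each vertex:
  (0, 0): z = 0
  (7, 0): z = 21
  (4.857, 2.857): z = -8.286
  (0, 6.5): z = -52

Bounded optimum: z* = -52 at (0, 6.5).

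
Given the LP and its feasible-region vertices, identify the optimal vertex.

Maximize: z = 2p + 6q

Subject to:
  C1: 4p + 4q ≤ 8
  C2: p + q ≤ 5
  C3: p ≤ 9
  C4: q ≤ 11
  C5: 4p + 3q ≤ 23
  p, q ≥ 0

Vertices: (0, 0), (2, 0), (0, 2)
(0, 2) with z = 12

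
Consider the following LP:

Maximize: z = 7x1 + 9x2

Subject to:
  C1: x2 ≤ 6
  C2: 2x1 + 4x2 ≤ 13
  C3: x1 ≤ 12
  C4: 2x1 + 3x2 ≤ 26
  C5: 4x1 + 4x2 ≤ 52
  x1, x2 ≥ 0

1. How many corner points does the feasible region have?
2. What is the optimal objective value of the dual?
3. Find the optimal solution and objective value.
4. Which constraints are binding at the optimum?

1. 3
2. 45.5 (by strong duality, equal to the primal optimum)
3. x1 = 6.5, x2 = 0, z = 45.5
4. C2, x2 ≥ 0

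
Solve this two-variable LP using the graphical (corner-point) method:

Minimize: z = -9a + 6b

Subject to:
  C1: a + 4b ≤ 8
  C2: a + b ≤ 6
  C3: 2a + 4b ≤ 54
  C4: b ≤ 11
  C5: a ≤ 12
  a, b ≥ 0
Each vertex is the intersection of two constraint boundaries that also satisfies all remaining constraints:
  a = 0 and b = 0 → (0, 0)
  a + b = 6 and b = 0 → (6, 0)
  a + 4b = 8 and a + b = 6 → (5.333, 0.6667)
  a + 4b = 8 and a = 0 → (0, 2)

Evaluating z = -9a + 6b at each vertex:
  (0, 0): z = 0
  (6, 0): z = -54
  (5.333, 0.6667): z = -44
  (0, 2): z = 12

The minimum is at (6, 0) with z = -54.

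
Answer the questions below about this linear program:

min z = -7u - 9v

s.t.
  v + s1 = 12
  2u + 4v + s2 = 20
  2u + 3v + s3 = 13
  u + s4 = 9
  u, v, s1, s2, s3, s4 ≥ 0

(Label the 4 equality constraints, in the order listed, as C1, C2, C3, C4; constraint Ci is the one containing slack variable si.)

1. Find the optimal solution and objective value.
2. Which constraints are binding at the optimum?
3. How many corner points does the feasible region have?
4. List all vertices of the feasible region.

1. u = 6.5, v = 0, z = -45.5
2. C3, v ≥ 0
3. 3
4. (0, 0), (6.5, 0), (0, 4.333)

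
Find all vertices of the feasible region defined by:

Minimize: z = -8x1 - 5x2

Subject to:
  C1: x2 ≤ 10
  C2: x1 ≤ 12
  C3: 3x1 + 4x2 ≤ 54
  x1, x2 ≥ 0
Each vertex is the intersection of two constraint boundaries that also satisfies all remaining constraints:
  x1 = 0 and x2 = 0 → (0, 0)
  x1 = 12 and x2 = 0 → (12, 0)
  x1 = 12 and 3x1 + 4x2 = 54 → (12, 4.5)
  x2 = 10 and 3x1 + 4x2 = 54 → (4.667, 10)
  x2 = 10 and x1 = 0 → (0, 10)

Vertices: (0, 0), (12, 0), (12, 4.5), (4.667, 10), (0, 10)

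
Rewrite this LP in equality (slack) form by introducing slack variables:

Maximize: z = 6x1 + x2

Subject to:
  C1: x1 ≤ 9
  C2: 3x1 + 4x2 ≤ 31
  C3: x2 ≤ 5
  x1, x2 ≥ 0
max z = 6x1 + x2

s.t.
  x1 + s1 = 9
  3x1 + 4x2 + s2 = 31
  x2 + s3 = 5
  x1, x2, s1, s2, s3 ≥ 0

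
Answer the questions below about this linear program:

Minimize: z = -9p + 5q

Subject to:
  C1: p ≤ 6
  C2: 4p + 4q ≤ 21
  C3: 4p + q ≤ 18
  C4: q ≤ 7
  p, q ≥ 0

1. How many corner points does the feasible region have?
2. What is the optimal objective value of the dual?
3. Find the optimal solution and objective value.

1. 4
2. -40.5 (by strong duality, equal to the primal optimum)
3. p = 4.5, q = 0, z = -40.5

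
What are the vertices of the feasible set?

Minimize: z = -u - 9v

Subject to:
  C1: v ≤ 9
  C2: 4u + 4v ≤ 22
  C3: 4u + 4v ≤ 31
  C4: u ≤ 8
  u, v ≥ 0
Each vertex is the intersection of two constraint boundaries that also satisfies all remaining constraints:
  u = 0 and v = 0 → (0, 0)
  4u + 4v = 22 and v = 0 → (5.5, 0)
  4u + 4v = 22 and u = 0 → (0, 5.5)

Vertices: (0, 0), (5.5, 0), (0, 5.5)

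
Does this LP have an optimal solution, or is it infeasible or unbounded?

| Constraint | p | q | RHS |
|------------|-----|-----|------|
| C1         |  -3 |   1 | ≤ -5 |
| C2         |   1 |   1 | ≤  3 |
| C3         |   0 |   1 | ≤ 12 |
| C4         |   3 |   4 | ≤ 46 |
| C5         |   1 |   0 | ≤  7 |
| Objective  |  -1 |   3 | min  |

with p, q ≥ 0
The point (3, 0) satisfies every constraint, so the LP is feasible; the constraints give p ≤ 7 and q ≤ 12, which with p, q ≥ 0 keep the feasible region inside a bounded box. A feasible, bounded LP attains a finite optimum at a vertex.

Bounded optimum: z* = -3 at (3, 0).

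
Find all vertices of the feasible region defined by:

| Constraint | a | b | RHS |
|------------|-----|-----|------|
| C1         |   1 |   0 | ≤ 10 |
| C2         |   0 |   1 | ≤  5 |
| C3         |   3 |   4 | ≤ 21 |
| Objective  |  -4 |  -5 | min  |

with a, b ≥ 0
Each vertex is the intersection of two constraint boundaries that also satisfies all remaining constraints:
  a = 0 and b = 0 → (0, 0)
  3a + 4b = 21 and b = 0 → (7, 0)
  b = 5 and 3a + 4b = 21 → (0.3333, 5)
  b = 5 and a = 0 → (0, 5)

Vertices: (0, 0), (7, 0), (0.3333, 5), (0, 5)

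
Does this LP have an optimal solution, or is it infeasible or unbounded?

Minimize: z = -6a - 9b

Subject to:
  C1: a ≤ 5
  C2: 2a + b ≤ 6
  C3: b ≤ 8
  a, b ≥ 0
The point (0, 6) satisfies every constraint, so the LP is feasible; the constraints give a ≤ 5 and b ≤ 8, which with a, b ≥ 0 keep the feasible region inside a bounded box. A feasible, bounded LP attains a finite optimum at a vertex.

Bounded optimum: z* = -54 at (0, 6).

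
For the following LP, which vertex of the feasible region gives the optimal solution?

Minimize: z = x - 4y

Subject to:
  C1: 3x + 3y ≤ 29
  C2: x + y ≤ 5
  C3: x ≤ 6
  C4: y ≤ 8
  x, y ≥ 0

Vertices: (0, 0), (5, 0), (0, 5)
Evaluating z = x - 4y at each vertex:
  (0, 0): z = 0
  (5, 0): z = 5
  (0, 5): z = -20

The smallest value is z = -20, attained at (0, 5).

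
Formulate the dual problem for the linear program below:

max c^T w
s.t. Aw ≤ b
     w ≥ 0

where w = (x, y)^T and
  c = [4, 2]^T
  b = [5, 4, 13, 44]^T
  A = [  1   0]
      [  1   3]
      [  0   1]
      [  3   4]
Minimize: z = 5y1 + 4y2 + 13y3 + 44y4

Subject to:
  C1: -y1 - y2 - 3y4 ≤ -4
  C2: -3y2 - y3 - 4y4 ≤ -2
  y1, y2, y3, y4 ≥ 0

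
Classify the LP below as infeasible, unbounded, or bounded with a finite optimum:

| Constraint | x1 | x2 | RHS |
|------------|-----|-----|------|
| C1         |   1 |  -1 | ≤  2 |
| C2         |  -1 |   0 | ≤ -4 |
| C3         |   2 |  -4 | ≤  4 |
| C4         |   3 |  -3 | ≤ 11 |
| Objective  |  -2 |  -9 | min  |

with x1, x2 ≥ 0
Feasible point: (4, 2) satisfies every constraint, so the LP is feasible.
Direction d = (0, 1): for each constraint row a, a·d ≤ 0 —
  (1)(0) + (-1)(1) = -1 ≤ 0
  (-1)(0) + (0)(1) = 0 ≤ 0
  (2)(0) + (-4)(1) = -4 ≤ 0
  (3)(0) + (-3)(1) = -3 ≤ 0
and d ≥ 0, so (4, 2) + t·d stays feasible for every t ≥ 0. Along this ray z = -2x1 - 9x2 changes by -9 per unit t, so z → −∞.

Unbounded: there is a feasible ray along which z → −∞.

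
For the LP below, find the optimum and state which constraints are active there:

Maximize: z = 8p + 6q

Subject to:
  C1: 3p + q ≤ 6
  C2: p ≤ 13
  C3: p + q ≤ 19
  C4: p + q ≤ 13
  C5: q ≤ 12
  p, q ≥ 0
Optimal: p = 0, q = 6
Binding: C1, p ≥ 0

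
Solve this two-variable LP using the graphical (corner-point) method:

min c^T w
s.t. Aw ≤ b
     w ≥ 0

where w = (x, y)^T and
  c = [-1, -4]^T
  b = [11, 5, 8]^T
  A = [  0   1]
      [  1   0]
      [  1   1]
Each vertex is the intersection of two constraint boundaries that also satisfies all remaining constraints:
  x = 0 and y = 0 → (0, 0)
  x = 5 and y = 0 → (5, 0)
  x = 5 and x + y = 8 → (5, 3)
  x + y = 8 and x = 0 → (0, 8)

Evaluating z = -x - 4y at each vertex:
  (0, 0): z = 0
  (5, 0): z = -5
  (5, 3): z = -17
  (0, 8): z = -32

The minimum is at (0, 8) with z = -32.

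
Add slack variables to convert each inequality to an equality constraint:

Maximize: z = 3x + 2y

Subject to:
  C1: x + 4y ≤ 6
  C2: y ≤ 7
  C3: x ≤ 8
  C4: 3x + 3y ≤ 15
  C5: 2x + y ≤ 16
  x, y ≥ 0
max z = 3x + 2y

s.t.
  x + 4y + s1 = 6
  y + s2 = 7
  x + s3 = 8
  3x + 3y + s4 = 15
  2x + y + s5 = 16
  x, y, s1, s2, s3, s4, s5 ≥ 0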